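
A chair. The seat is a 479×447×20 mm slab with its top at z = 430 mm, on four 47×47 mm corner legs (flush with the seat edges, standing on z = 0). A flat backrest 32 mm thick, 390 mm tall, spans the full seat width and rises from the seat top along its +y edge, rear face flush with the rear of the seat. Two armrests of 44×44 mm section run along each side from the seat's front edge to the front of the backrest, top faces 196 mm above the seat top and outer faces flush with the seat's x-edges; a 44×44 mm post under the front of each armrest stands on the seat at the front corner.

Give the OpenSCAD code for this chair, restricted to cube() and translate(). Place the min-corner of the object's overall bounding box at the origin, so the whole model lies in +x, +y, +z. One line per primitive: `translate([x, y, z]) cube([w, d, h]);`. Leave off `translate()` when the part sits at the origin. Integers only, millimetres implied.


translate([0, 0, 410]) cube([479, 447, 20]);
cube([47, 47, 410]);
translate([432, 0, 0]) cube([47, 47, 410]);
translate([0, 400, 0]) cube([47, 47, 410]);
translate([432, 400, 0]) cube([47, 47, 410]);
translate([0, 415, 430]) cube([479, 32, 390]);
translate([0, 0, 582]) cube([44, 415, 44]);
translate([435, 0, 582]) cube([44, 415, 44]);
translate([0, 0, 430]) cube([44, 44, 152]);
translate([435, 0, 430]) cube([44, 44, 152]);


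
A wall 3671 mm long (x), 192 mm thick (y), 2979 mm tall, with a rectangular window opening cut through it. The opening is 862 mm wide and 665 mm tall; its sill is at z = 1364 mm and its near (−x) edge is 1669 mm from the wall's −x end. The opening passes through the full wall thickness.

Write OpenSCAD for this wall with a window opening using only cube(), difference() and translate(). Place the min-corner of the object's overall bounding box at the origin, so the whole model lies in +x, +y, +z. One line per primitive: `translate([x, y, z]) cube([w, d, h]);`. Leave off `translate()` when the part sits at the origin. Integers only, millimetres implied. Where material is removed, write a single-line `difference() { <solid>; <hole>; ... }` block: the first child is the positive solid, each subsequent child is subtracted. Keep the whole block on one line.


difference() { cube([3671, 192, 2979]); translate([1669, 0, 1364]) cube([862, 192, 665]); }


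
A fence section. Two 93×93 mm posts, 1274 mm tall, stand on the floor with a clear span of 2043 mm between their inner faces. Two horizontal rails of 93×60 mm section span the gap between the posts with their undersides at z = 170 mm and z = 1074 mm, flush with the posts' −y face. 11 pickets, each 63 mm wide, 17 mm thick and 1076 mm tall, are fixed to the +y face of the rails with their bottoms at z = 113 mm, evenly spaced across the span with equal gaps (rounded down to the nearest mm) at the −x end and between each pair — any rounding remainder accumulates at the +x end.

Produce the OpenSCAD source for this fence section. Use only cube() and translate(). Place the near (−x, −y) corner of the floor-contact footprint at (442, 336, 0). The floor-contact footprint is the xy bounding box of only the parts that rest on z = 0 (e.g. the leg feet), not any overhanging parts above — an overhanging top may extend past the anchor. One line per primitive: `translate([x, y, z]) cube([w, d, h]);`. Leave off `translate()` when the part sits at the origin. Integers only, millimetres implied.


translate([442, 336, 0]) cube([93, 93, 1274]);
translate([2578, 336, 0]) cube([93, 93, 1274]);
translate([535, 336, 170]) cube([2043, 93, 60]);
translate([535, 336, 1074]) cube([2043, 93, 60]);
translate([647, 429, 113]) cube([63, 17, 1076]);
translate([822, 429, 113]) cube([63, 17, 1076]);
translate([997, 429, 113]) cube([63, 17, 1076]);
translate([1172, 429, 113]) cube([63, 17, 1076]);
translate([1347, 429, 113]) cube([63, 17, 1076]);
translate([1522, 429, 113]) cube([63, 17, 1076]);
translate([1697, 429, 113]) cube([63, 17, 1076]);
translate([1872, 429, 113]) cube([63, 17, 1076]);
translate([2047, 429, 113]) cube([63, 17, 1076]);
translate([2222, 429, 113]) cube([63, 17, 1076]);
translate([2397, 429, 113]) cube([63, 17, 1076]);


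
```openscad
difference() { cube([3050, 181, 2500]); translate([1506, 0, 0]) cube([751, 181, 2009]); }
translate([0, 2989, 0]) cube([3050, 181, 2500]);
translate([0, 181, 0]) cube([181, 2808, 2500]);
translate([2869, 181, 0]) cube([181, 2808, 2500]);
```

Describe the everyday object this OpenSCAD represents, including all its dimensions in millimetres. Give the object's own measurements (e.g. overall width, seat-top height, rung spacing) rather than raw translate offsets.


A single room: four walls, each 2500 mm tall and 181 mm thick, enclosing an outside footprint 3050×3170 mm (x × y), no floor or roof. The front and back walls (−y and +y sides) run the full x-width; the side walls fit between their inner faces. A door opening 751 mm wide and 2009 mm tall is cut through the front wall from the floor up, its −x edge 1506 mm from the wall's −x end.


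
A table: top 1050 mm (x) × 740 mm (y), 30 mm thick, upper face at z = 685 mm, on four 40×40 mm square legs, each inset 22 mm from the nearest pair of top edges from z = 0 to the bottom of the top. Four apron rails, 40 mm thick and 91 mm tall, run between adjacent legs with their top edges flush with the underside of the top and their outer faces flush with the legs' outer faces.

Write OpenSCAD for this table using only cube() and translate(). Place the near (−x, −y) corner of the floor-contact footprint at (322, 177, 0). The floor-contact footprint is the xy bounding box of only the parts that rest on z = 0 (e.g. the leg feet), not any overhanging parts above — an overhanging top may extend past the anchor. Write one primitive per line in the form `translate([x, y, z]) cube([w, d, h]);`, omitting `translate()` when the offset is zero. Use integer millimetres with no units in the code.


translate([300, 155, 655]) cube([1050, 740, 30]);
translate([322, 177, 0]) cube([40, 40, 655]);
translate([1288, 177, 0]) cube([40, 40, 655]);
translate([322, 833, 0]) cube([40, 40, 655]);
translate([1288, 833, 0]) cube([40, 40, 655]);
translate([362, 177, 564]) cube([926, 40, 91]);
translate([362, 833, 564]) cube([926, 40, 91]);
translate([322, 217, 564]) cube([40, 616, 91]);
translate([1288, 217, 564]) cube([40, 616, 91]);


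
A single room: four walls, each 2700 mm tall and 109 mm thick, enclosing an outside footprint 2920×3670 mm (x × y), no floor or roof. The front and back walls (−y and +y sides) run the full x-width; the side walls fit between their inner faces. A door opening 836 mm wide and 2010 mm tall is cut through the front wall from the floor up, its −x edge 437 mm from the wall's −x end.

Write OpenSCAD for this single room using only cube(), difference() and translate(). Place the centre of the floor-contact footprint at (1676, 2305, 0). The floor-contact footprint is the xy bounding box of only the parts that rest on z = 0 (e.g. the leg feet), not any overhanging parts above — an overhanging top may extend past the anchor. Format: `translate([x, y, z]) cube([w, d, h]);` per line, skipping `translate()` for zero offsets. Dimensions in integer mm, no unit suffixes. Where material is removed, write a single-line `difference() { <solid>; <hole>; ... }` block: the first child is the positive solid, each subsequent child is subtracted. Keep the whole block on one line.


difference() { translate([216, 470, 0]) cube([2920, 109, 2700]); translate([653, 470, 0]) cube([836, 109, 2010]); }
translate([216, 4031, 0]) cube([2920, 109, 2700]);
translate([216, 579, 0]) cube([109, 3452, 2700]);
translate([3027, 579, 0]) cube([109, 3452, 2700]);


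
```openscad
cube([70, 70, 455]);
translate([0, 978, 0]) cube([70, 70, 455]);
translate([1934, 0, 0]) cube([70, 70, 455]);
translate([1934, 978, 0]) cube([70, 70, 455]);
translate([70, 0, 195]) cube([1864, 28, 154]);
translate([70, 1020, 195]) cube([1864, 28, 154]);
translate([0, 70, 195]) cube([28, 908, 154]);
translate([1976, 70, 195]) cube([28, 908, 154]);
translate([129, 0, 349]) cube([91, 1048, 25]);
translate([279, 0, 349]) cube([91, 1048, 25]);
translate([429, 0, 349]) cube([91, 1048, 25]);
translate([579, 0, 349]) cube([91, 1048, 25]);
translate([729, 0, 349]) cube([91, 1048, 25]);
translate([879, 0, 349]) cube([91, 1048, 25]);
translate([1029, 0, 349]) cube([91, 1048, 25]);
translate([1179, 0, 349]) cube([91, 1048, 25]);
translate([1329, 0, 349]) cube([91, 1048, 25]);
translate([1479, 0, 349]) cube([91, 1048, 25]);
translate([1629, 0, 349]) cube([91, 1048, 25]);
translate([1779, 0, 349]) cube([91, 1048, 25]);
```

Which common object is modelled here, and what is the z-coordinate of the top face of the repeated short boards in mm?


A bed frame. The slat-top height is 374 mm.

Four posts, four rails, and a row of slats — a bed frame. Slats sit on the rails at z = 195 + 154 = 349; with slat thickness 25, the top is 374 mm.


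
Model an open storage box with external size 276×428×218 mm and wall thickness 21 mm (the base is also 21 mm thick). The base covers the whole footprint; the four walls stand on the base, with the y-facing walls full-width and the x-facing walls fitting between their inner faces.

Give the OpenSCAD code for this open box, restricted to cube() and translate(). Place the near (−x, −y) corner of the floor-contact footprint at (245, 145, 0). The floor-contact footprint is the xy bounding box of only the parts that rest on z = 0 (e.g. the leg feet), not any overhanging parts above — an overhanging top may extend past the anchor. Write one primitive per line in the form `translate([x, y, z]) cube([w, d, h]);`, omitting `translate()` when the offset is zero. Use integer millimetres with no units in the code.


translate([245, 145, 0]) cube([276, 428, 21]);
translate([245, 145, 21]) cube([276, 21, 197]);
translate([245, 552, 21]) cube([276, 21, 197]);
translate([245, 166, 21]) cube([21, 386, 197]);
translate([500, 166, 21]) cube([21, 386, 197]);


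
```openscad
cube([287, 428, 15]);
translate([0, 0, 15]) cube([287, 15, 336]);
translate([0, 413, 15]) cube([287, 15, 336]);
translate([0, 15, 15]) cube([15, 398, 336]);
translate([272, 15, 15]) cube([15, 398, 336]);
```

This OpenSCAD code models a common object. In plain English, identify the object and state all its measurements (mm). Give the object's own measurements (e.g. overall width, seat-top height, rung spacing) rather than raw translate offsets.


An open-topped rectangular box: outside dimensions 287×428×351 mm, with a uniform wall and base thickness of 15 mm. The base is a full 287×428 slab on the floor; four walls sit on top of the base. The front and back walls (the −y and +y sides) span the full width; the two side walls fit between them.


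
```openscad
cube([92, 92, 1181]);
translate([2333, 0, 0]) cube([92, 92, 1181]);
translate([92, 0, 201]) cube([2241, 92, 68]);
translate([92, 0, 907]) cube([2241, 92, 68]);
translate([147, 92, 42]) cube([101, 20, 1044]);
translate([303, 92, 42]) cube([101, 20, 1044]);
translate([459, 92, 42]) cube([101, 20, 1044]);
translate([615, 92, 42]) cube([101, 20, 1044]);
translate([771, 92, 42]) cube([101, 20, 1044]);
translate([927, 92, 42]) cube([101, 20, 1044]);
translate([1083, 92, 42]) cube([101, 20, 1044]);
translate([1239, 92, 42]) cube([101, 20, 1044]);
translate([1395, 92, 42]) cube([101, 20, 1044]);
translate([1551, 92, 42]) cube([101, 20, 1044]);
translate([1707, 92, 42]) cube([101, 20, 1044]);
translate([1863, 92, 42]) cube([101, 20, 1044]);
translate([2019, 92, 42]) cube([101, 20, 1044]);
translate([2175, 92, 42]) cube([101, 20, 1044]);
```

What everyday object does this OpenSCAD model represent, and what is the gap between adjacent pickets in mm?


A fence section. The picket gap is 55 mm.

Two posts, two rails, 14 pickets — a fence section. Span 2241 mm holds 14 pickets of 101 mm with 15 equal gaps: ⌊(2241 − 14·101) / 15⌋ = 55 mm.


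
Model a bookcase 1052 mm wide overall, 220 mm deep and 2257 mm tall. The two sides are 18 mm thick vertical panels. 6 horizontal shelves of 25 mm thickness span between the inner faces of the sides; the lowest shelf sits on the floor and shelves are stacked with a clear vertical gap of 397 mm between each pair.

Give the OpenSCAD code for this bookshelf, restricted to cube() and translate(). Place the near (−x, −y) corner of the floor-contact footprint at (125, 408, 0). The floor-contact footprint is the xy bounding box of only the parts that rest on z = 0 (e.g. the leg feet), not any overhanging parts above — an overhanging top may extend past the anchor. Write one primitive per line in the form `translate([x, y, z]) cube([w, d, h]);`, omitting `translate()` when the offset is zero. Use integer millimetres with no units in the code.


translate([125, 408, 0]) cube([18, 220, 2257]);
translate([1159, 408, 0]) cube([18, 220, 2257]);
translate([143, 408, 0]) cube([1016, 220, 25]);
translate([143, 408, 422]) cube([1016, 220, 25]);
translate([143, 408, 844]) cube([1016, 220, 25]);
translate([143, 408, 1266]) cube([1016, 220, 25]);
translate([143, 408, 1688]) cube([1016, 220, 25]);
translate([143, 408, 2110]) cube([1016, 220, 25]);


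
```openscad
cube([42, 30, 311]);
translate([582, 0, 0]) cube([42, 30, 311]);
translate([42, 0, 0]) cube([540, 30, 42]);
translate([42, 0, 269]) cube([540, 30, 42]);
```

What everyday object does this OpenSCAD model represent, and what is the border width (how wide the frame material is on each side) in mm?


A picture frame. The border width is 42 mm.

Four thin pieces enclosing a rectangular opening — a picture frame. The two full-height stiles are 311 mm tall; the top rail sits at z = 269 and is 42 mm tall, so the border above the opening is 311 − 269 = 42 mm, matching the stile x-width.


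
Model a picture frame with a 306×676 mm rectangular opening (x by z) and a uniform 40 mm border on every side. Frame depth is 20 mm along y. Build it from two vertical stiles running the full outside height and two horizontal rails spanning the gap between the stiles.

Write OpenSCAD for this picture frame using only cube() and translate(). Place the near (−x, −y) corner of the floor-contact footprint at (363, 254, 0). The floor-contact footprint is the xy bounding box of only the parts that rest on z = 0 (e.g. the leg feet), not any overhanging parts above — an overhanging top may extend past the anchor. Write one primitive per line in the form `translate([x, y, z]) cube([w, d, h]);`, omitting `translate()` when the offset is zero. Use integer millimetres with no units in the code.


translate([363, 254, 0]) cube([40, 20, 756]);
translate([709, 254, 0]) cube([40, 20, 756]);
translate([403, 254, 0]) cube([306, 20, 40]);
translate([403, 254, 716]) cube([306, 20, 40]);


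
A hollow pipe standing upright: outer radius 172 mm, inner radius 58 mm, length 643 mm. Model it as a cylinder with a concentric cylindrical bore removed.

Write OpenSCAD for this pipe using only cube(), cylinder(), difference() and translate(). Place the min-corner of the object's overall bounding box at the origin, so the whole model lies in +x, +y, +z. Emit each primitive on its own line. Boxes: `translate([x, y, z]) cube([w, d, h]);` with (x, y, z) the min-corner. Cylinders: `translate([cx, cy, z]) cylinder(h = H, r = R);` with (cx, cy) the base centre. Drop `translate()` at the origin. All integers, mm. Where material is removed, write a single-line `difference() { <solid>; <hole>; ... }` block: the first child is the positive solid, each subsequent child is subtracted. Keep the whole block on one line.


difference() { translate([172, 172, 0]) cylinder(h = 643, r = 172); translate([172, 172, 0]) cylinder(h = 643, r = 58); }


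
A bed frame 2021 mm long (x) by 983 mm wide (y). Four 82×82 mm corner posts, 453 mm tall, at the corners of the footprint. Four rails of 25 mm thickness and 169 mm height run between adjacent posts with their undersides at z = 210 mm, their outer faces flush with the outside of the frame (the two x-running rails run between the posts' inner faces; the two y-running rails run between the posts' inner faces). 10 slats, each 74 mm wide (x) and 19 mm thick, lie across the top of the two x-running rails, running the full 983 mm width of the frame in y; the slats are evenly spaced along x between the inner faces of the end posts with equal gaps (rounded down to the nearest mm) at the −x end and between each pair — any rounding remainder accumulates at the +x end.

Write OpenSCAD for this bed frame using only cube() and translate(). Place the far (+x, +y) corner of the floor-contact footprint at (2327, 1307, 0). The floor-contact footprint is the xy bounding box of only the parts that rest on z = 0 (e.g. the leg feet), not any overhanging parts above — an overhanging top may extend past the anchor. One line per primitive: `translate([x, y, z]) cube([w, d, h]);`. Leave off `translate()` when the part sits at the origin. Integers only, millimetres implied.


translate([306, 324, 0]) cube([82, 82, 453]);
translate([306, 1225, 0]) cube([82, 82, 453]);
translate([2245, 324, 0]) cube([82, 82, 453]);
translate([2245, 1225, 0]) cube([82, 82, 453]);
translate([388, 324, 210]) cube([1857, 25, 169]);
translate([388, 1282, 210]) cube([1857, 25, 169]);
translate([306, 406, 210]) cube([25, 819, 169]);
translate([2302, 406, 210]) cube([25, 819, 169]);
translate([489, 324, 379]) cube([74, 983, 19]);
translate([664, 324, 379]) cube([74, 983, 19]);
translate([839, 324, 379]) cube([74, 983, 19]);
translate([1014, 324, 379]) cube([74, 983, 19]);
translate([1189, 324, 379]) cube([74, 983, 19]);
translate([1364, 324, 379]) cube([74, 983, 19]);
translate([1539, 324, 379]) cube([74, 983, 19]);
translate([1714, 324, 379]) cube([74, 983, 19]);
translate([1889, 324, 379]) cube([74, 983, 19]);
translate([2064, 324, 379]) cube([74, 983, 19]);


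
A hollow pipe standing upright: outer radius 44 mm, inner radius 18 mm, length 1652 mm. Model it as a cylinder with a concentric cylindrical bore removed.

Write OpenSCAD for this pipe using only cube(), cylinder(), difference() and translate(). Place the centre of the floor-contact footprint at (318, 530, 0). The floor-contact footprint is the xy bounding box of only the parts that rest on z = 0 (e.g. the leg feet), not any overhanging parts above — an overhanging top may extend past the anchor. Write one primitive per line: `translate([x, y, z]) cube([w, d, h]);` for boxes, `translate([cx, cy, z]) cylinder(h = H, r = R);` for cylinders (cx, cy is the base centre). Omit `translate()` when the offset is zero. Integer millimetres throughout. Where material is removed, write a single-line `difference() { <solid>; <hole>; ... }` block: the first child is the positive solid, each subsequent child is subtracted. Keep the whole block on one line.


difference() { translate([318, 530, 0]) cylinder(h = 1652, r = 44); translate([318, 530, 0]) cylinder(h = 1652, r = 18); }


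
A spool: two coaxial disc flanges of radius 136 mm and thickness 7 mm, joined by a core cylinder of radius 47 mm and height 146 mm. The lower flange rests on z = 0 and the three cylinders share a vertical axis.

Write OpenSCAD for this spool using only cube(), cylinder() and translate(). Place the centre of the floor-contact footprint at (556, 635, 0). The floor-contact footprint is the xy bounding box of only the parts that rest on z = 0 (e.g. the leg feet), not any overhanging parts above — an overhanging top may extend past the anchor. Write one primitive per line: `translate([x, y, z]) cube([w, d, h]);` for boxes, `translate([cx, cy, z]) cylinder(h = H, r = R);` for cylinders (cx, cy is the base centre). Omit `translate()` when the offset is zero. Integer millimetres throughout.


translate([556, 635, 0]) cylinder(h = 7, r = 136);
translate([556, 635, 7]) cylinder(h = 146, r = 47);
translate([556, 635, 153]) cylinder(h = 7, r = 136);


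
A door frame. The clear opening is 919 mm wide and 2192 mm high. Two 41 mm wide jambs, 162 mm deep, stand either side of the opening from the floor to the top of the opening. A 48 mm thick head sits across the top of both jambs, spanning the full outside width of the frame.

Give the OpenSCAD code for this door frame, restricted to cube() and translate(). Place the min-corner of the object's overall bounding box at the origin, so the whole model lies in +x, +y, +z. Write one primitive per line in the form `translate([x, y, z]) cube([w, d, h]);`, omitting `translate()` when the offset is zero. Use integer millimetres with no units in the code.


cube([41, 162, 2192]);
translate([960, 0, 0]) cube([41, 162, 2192]);
translate([0, 0, 2192]) cube([1001, 162, 48]);


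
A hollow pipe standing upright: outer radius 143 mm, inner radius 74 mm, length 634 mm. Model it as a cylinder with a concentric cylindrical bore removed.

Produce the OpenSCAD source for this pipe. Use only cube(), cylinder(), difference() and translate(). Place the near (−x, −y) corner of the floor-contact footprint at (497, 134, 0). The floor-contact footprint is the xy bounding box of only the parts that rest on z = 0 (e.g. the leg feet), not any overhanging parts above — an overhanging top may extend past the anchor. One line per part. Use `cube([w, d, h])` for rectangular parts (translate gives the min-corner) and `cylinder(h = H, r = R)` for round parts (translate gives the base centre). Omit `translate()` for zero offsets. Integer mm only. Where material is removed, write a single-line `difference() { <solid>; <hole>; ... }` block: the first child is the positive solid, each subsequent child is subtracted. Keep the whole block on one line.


difference() { translate([640, 277, 0]) cylinder(h = 634, r = 143); translate([640, 277, 0]) cylinder(h = 634, r = 74); }


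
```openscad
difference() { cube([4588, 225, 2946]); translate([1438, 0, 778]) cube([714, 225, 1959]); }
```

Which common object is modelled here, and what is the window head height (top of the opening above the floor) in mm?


A wall with a window opening. The window head height is 2737 mm.

A wall with a rectangular opening subtracted — a window. Sill at z = 778, opening 1959 mm tall, so the head is at 778 + 1959 = 2737 mm.


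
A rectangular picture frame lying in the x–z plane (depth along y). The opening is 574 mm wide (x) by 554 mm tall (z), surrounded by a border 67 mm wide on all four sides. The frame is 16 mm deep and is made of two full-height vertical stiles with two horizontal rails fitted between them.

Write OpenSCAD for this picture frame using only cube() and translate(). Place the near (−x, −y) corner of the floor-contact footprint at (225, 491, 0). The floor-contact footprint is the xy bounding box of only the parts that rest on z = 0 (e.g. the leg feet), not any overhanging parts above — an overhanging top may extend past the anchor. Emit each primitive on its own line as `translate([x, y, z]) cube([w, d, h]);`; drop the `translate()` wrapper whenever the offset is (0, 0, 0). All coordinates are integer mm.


translate([225, 491, 0]) cube([67, 16, 688]);
translate([866, 491, 0]) cube([67, 16, 688]);
translate([292, 491, 0]) cube([574, 16, 67]);
translate([292, 491, 621]) cube([574, 16, 67]);


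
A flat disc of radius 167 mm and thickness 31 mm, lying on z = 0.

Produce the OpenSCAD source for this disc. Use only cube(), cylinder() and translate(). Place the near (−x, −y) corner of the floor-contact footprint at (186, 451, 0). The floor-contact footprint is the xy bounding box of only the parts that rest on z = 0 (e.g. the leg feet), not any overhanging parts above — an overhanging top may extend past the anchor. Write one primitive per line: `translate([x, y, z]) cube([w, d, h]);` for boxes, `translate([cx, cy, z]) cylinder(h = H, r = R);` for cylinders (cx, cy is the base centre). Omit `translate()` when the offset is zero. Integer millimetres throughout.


translate([353, 618, 0]) cylinder(h = 31, r = 167);


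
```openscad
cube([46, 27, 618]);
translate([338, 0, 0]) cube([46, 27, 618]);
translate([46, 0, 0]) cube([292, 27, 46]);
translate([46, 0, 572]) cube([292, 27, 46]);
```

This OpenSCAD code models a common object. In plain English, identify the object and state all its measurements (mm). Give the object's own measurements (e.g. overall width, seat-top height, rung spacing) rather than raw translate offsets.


A rectangular picture frame lying in the x–z plane (depth along y). The opening is 292 mm wide (x) by 526 mm tall (z), surrounded by a border 46 mm wide on all four sides. The frame is 27 mm deep and is made of two full-height vertical stiles with two horizontal rails fitted between them.


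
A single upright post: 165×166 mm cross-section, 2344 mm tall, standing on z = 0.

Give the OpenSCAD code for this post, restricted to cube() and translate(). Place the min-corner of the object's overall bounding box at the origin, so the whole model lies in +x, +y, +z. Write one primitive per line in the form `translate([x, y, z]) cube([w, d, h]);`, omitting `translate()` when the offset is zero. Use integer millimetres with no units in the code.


cube([165, 166, 2344]);


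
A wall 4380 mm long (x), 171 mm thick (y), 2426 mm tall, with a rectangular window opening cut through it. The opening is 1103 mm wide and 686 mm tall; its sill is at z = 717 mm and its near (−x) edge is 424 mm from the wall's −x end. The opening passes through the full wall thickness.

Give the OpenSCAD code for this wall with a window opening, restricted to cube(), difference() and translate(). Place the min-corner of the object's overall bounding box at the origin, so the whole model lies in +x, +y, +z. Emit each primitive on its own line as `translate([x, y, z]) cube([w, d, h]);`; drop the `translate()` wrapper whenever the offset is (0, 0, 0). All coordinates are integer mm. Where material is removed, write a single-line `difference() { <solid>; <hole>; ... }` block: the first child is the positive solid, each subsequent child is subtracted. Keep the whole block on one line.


difference() { cube([4380, 171, 2426]); translate([424, 0, 717]) cube([1103, 171, 686]); }


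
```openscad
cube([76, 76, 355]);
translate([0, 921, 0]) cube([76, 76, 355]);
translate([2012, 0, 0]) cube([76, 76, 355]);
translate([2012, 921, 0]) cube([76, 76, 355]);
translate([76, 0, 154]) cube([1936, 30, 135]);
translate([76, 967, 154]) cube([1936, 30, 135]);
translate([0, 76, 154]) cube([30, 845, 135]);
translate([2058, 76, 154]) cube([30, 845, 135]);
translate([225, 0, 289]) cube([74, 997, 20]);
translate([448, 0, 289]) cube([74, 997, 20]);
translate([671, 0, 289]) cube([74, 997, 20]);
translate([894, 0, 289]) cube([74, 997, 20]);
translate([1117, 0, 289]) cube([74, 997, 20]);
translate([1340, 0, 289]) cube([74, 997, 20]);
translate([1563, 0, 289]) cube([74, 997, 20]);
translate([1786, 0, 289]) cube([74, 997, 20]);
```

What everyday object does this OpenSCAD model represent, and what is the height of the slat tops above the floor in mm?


A bed frame. The slat-top height is 309 mm.

Four posts, four rails, and a row of slats — a bed frame. Slats sit on the rails at z = 154 + 135 = 289; with slat thickness 20, the top is 309 mm.


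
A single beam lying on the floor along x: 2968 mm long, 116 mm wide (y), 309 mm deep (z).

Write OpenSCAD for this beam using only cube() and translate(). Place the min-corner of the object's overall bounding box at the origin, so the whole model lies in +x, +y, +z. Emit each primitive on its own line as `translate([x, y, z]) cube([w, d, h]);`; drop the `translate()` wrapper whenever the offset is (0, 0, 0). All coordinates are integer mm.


cube([2968, 116, 309]);


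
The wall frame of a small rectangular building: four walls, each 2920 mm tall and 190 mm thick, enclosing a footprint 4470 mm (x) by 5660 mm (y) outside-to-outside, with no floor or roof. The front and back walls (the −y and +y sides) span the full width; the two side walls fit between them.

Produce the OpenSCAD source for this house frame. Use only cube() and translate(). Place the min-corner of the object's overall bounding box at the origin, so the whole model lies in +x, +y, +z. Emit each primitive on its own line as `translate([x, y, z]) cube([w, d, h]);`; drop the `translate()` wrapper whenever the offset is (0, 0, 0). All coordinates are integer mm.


cube([4470, 190, 2920]);
translate([0, 5470, 0]) cube([4470, 190, 2920]);
translate([0, 190, 0]) cube([190, 5280, 2920]);
translate([4280, 190, 0]) cube([190, 5280, 2920]);


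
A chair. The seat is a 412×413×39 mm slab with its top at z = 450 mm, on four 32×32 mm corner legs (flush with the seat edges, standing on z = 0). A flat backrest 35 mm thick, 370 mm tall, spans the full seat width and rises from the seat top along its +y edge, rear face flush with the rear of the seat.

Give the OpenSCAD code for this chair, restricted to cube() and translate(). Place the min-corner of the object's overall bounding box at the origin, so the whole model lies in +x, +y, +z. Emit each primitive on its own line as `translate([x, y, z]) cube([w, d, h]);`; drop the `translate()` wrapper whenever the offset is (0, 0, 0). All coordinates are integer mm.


translate([0, 0, 411]) cube([412, 413, 39]);
cube([32, 32, 411]);
translate([380, 0, 0]) cube([32, 32, 411]);
translate([0, 381, 0]) cube([32, 32, 411]);
translate([380, 381, 0]) cube([32, 32, 411]);
translate([0, 378, 450]) cube([412, 35, 370]);


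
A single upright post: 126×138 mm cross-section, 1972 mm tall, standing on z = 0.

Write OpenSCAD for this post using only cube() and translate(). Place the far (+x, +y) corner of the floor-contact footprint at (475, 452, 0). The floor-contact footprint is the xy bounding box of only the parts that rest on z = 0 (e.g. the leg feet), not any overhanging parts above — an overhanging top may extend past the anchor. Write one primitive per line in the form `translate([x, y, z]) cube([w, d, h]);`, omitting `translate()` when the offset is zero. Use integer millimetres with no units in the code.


translate([349, 314, 0]) cube([126, 138, 1972]);


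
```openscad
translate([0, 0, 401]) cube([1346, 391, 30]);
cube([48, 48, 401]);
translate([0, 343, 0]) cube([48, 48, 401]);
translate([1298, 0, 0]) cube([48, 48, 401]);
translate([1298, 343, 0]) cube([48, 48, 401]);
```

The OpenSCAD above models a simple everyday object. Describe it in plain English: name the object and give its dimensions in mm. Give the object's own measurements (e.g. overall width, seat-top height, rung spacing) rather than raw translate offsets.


A bench: a 1346×391 mm seat slab, 30 mm thick, top at z = 431 mm, on four 48×48 mm square legs flush with the seat corners and standing on z = 0.


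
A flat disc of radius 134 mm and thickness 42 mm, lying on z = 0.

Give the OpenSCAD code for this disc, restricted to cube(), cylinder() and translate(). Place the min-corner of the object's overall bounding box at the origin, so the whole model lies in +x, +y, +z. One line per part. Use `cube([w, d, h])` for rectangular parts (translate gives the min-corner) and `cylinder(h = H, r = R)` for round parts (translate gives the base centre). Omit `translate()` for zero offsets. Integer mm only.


translate([134, 134, 0]) cylinder(h = 42, r = 134);


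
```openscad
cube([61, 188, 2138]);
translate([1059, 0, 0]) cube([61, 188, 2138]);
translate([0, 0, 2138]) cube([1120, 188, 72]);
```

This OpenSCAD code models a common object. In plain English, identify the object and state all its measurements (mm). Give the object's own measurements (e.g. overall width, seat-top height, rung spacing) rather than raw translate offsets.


A door frame. The clear opening is 998 mm wide and 2138 mm high. Two 61 mm wide jambs, 188 mm deep, stand either side of the opening from the floor to the top of the opening. A 72 mm thick head sits across the top of both jambs, spanning the full outside width of the frame.


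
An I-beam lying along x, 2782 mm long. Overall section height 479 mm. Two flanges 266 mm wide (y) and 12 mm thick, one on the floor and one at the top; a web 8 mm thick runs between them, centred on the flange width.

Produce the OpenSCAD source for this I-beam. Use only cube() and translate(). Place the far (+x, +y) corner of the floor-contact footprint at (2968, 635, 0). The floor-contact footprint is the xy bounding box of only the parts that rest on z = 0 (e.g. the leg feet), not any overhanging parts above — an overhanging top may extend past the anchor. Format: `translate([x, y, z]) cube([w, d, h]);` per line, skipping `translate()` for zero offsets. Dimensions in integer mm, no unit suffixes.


translate([186, 369, 0]) cube([2782, 266, 12]);
translate([186, 498, 12]) cube([2782, 8, 455]);
translate([186, 369, 467]) cube([2782, 266, 12]);


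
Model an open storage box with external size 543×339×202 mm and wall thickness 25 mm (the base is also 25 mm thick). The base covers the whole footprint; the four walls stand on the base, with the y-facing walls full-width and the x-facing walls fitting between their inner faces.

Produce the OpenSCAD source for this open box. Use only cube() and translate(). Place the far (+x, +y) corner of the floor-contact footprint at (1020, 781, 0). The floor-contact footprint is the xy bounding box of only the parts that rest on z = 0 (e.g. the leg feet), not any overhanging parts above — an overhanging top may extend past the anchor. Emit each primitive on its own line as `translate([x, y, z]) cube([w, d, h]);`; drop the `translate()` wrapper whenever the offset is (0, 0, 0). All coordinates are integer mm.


translate([477, 442, 0]) cube([543, 339, 25]);
translate([477, 442, 25]) cube([543, 25, 177]);
translate([477, 756, 25]) cube([543, 25, 177]);
translate([477, 467, 25]) cube([25, 289, 177]);
translate([995, 467, 25]) cube([25, 289, 177]);


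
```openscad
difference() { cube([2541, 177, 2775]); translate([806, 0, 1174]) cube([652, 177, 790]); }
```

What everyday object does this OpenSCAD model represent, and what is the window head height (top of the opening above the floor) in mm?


A wall with a window opening. The window head height is 1964 mm.

A wall with a rectangular opening subtracted — a window. Sill at z = 1174, opening 790 mm tall, so the head is at 1174 + 790 = 1964 mm.


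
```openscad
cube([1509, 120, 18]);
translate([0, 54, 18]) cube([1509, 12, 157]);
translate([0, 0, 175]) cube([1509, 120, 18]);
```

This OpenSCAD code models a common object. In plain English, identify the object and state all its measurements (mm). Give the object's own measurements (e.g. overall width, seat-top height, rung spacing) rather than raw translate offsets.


An I-beam lying along x, 1509 mm long. Overall section height 193 mm. Two flanges 120 mm wide (y) and 18 mm thick, one on the floor and one at the top; a web 12 mm thick runs between them, centred on the flange width.


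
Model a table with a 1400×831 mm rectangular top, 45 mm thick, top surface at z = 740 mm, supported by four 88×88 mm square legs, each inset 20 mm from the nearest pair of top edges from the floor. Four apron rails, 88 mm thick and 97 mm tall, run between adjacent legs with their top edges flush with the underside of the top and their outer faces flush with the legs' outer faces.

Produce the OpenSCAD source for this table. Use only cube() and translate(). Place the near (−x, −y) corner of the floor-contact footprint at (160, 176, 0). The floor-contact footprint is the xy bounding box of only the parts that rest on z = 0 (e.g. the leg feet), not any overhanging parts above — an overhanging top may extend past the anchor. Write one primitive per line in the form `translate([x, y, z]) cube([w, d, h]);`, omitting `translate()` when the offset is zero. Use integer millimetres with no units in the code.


translate([140, 156, 695]) cube([1400, 831, 45]);
translate([160, 176, 0]) cube([88, 88, 695]);
translate([1432, 176, 0]) cube([88, 88, 695]);
translate([160, 879, 0]) cube([88, 88, 695]);
translate([1432, 879, 0]) cube([88, 88, 695]);
translate([248, 176, 598]) cube([1184, 88, 97]);
translate([248, 879, 598]) cube([1184, 88, 97]);
translate([160, 264, 598]) cube([88, 615, 97]);
translate([1432, 264, 598]) cube([88, 615, 97]);


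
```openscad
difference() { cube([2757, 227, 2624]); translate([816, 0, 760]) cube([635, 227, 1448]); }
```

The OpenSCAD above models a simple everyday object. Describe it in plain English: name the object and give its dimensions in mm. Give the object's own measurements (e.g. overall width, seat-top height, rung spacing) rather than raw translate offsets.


A wall 2757 mm long (x), 227 mm thick (y), 2624 mm tall, with a rectangular window opening cut through it. The opening is 635 mm wide and 1448 mm tall; its sill is at z = 760 mm and its near (−x) edge is 816 mm from the wall's −x end. The opening passes through the full wall thickness.


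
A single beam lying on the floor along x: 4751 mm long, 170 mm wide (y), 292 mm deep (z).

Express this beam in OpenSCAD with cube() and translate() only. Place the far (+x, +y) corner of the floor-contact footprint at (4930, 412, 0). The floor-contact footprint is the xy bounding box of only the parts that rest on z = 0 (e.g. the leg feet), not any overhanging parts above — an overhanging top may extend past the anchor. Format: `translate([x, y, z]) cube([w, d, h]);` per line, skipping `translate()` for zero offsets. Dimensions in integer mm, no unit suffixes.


translate([179, 242, 0]) cube([4751, 170, 292]);


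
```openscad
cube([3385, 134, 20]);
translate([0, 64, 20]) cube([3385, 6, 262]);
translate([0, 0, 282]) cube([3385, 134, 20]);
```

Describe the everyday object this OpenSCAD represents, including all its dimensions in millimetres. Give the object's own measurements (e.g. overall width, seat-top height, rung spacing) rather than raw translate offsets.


An I-beam lying along x, 3385 mm long. Overall section height 302 mm. Two flanges 134 mm wide (y) and 20 mm thick, one on the floor and one at the top; a web 6 mm thick runs between them, centred on the flange width.


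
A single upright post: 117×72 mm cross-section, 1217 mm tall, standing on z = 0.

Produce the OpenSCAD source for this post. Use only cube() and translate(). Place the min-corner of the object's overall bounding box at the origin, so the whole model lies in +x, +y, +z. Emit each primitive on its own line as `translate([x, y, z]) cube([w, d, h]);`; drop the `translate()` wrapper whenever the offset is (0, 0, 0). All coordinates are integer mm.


cube([117, 72, 1217]);


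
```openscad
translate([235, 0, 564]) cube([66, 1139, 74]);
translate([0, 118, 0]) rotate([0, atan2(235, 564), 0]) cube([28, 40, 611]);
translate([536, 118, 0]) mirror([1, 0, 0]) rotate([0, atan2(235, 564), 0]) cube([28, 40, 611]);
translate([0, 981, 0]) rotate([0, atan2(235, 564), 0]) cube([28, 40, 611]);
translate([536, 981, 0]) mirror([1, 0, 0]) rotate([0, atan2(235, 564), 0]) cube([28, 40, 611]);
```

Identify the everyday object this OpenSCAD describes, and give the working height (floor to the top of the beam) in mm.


A sawhorse. The overall height is 638 mm.

A beam across two mirrored pairs of raked legs — a sawhorse. The beam's underside is at z = 564 (matching the legs' vertical rise in atan2(235, 564)) and the beam is 74 mm tall, so its top is at 564 + 74 = 638 mm. The raked legs top out at the beam's underside, so that is the highest point.


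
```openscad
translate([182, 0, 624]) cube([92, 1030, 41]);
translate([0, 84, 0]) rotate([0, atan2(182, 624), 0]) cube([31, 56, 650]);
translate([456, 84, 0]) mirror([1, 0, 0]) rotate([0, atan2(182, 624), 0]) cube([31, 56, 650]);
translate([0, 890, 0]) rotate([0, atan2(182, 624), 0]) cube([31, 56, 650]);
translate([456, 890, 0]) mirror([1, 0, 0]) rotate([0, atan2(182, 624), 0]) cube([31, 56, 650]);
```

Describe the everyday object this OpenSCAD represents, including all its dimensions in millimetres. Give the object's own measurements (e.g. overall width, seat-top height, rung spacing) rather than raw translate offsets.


A sawhorse. A 92×1030×41 mm beam (x, y, z) sits on two A-frame leg pairs. Each pair is two raked legs of 31×56 mm section (56 mm along y) splaying symmetrically in x. Each leg rises 624 mm vertically over 182 mm of horizontal reach and is 650 mm long along its own axis. Every leg's outer bottom edge rests on the floor and its outer top edge meets a bottom edge of the beam — the left legs (tilting toward +x) meet the beam's −x bottom edge, the right legs (their mirror images, tilting toward −x) meet its +x bottom edge — so the leg tops tuck under the beam, the beam's underside is 624 mm above the floor, and the feet are 456 mm apart outside-to-outside with the beam centred between them. The two leg pairs are set in 84 mm from either end of the beam.
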